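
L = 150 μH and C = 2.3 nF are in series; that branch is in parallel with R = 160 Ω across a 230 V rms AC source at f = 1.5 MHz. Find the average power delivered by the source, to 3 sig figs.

331 W

ω = 2πf = 9.425e+06 rad/s
X_L = ωL = 1410 Ω
X_C = 1/(ωC) = 46.1 Ω
Branch 1: Z₁ = R = 160 Ω
Branch 2 (series LC): Z₂ = j(X_L − X_C) = j1370 Ω
Parallel: Z = Z₁Z₂/(Z₁+Z₂), |Z| = 159 Ω, ∠Z = 6.67°
I = V/|Z| = 1.45 A
P = VI cos φ = 230 × 1.45 × cos(6.67°) = 331 W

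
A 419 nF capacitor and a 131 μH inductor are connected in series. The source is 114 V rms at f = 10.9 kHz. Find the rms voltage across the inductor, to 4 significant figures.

ω = 2πf = 68490 rad/s
X_L = ωL = 8.972 Ω
X_C = 1/(ωC) = 34.85 Ω
Net reactance X = X_L − X_C = -25.88 Ω
Z = − j25.88 Ω
|Z| = √(0² + 25.88²) = 25.88 Ω
I = V/|Z| = 4.406 A
V_L = I·|Z_L| = 4.406 × 8.972 = 39.53 V

39.53 V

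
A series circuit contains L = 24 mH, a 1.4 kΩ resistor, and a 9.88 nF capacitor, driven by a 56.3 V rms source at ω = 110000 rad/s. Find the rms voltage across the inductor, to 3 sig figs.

67.0 V

X_L = ωL = 2640 Ω
X_C = 1/(ωC) = 920 Ω
Net reactance X = X_L − X_C = 1720 Ω
Z = 1400 + j1720 Ω
|Z| = √(1400² + 1720²) = 2220 Ω
I = V/|Z| = 25.4 mA
V_L = I·|Z_L| = 0.0254 × 2640 = 67.0 V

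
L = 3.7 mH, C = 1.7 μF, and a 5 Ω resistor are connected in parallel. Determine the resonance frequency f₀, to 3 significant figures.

ω₀ = 1/√(LC) = 1/√(0.0037 × 1.7e-06) = 12610 rad/s
f₀ = ω₀/(2π) = 2.01 kHz

2.01 kHz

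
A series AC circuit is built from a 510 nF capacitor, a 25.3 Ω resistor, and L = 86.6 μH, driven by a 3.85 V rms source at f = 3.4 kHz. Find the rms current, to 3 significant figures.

ω = 2πf = 21360 rad/s
X_L = ωL = 1.85 Ω
X_C = 1/(ωC) = 91.8 Ω
Net reactance X = X_L − X_C = -89.9 Ω
Z = 25.3 − j89.9 Ω
|Z| = √(25.3² + 89.9²) = 93.4 Ω
I = V/|Z| = 3.85/93.4 = 41.2 mA

41.2 mA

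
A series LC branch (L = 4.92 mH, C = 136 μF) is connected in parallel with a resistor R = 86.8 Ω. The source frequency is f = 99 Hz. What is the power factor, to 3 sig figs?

0.100

ω = 2πf = 622.0 rad/s
X_L = ωL = 3.06 Ω
X_C = 1/(ωC) = 11.8 Ω
Branch 1: Z₁ = R = 86.8 Ω
Branch 2 (series LC): Z₂ = j(X_L − X_C) = −j8.76 Ω
Parallel: Z = Z₁Z₂/(Z₁+Z₂), |Z| = 8.72 Ω, ∠Z = -84.2°
cos φ = cos(-84.2°) = 0.100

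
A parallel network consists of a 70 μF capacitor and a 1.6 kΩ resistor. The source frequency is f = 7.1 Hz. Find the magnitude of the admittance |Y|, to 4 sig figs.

ω = 2πf = 44.61 rad/s
X_C = 1/(ωC) = 320.2 Ω
Parallel: admittances add. Y = 1/R + jωC
Y = (0.0006250 + j0.003123) S
|Y| = 0.003185 S → |Z| = 1/|Y| = 314.0 Ω, ∠Z = −∠Y = -78.68°

3.185 mS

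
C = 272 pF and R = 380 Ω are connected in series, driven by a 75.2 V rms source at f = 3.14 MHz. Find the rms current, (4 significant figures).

ω = 2πf = 1.973e+07 rad/s
X_C = 1/(ωC) = 186.3 Ω
Z = 380.0 − j186.3 Ω
|Z| = √(380.0² + 186.3²) = 423.2 Ω
I = V/|Z| = 75.2/423.2 = 177.7 mA

177.7 mA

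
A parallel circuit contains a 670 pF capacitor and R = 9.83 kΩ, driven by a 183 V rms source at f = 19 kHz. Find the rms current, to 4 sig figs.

ω = 2πf = 119400 rad/s
X_C = 1/(ωC) = 12500 Ω
Parallel: admittances add. Y = 1/R + jωC
Y = (0.0001017 + j7.998e-05) S
|Y| = 0.0001294 S → |Z| = 1/|Y| = 7727 Ω, ∠Z = −∠Y = -38.18°
I = V/|Z| = 183/7727 = 23.68 mA

23.68 mA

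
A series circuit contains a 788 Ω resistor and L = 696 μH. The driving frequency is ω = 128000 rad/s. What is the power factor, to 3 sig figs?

X_L = ωL = 89.1 Ω
Z = 788 + j89.1 Ω
|Z| = √(788² + 89.1²) = 793 Ω
∠Z = arctan(89.1/788) = 6.45°
cos φ = cos(6.45°) = 0.994

0.994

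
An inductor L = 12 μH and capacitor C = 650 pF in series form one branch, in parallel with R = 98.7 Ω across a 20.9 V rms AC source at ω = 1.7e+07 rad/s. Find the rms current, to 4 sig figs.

280.6 mA

X_L = ωL = 204.0 Ω
X_C = 1/(ωC) = 90.50 Ω
Branch 1: Z₁ = R = 98.70 Ω
Branch 2 (series LC): Z₂ = j(X_L − X_C) = j113.5 Ω
Parallel: Z = Z₁Z₂/(Z₁+Z₂), |Z| = 74.48 Ω, ∠Z = 41.01°
I = V/|Z| = 20.9/74.48 = 280.6 mA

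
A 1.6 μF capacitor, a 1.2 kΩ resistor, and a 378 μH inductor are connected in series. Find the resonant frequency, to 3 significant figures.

6.47 kHz

ω₀ = 1/√(LC) = 1/√(0.000378 × 1.6e-06) = 40660 rad/s
f₀ = ω₀/(2π) = 6.47 kHz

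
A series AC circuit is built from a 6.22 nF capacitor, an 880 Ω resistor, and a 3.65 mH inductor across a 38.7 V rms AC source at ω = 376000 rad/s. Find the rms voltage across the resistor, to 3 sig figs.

26.4 V

X_L = ωL = 1370 Ω
X_C = 1/(ωC) = 428 Ω
Net reactance X = X_L − X_C = 945 Ω
Z = 880 + j945 Ω
|Z| = √(880² + 945²) = 1290 Ω
I = V/|Z| = 30.0 mA
V_R = I·|Z_R| = 0.0300 × 880 = 26.4 V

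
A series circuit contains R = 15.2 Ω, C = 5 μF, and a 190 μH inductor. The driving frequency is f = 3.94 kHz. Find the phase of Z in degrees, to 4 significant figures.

-12.52°

ω = 2πf = 24760 rad/s
X_L = ωL = 4.704 Ω
X_C = 1/(ωC) = 8.079 Ω
Net reactance X = X_L − X_C = -3.375 Ω
Z = 15.20 − j3.375 Ω
|Z| = √(15.20² + 3.375²) = 15.57 Ω
∠Z = arctan(-3.375/15.20) = -12.52°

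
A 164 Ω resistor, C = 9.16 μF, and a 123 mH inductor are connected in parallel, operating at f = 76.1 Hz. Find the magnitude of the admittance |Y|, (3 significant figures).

14.0 mS

ω = 2πf = 478.2 rad/s
X_L = ωL = 58.8 Ω
X_C = 1/(ωC) = 228 Ω
Parallel: admittances add. Y = 1/R + 1/(jωL) + jωC
Y = (0.00610 − j0.0126) S
|Y| = 0.0140 S → |Z| = 1/|Y| = 71.3 Ω, ∠Z = −∠Y = 64.2°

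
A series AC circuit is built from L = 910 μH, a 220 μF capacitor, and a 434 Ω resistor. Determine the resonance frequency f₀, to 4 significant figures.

355.7 Hz

ω₀ = 1/√(LC) = 1/√(0.00091 × 0.00022) = 2235 rad/s
f₀ = ω₀/(2π) = 355.7 Hz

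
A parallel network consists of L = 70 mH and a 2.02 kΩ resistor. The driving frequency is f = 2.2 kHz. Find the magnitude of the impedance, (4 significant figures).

ω = 2πf = 13820 rad/s
X_L = ωL = 967.6 Ω
Parallel: admittances add. Y = 1/R + 1/(jωL)
Y = (0.0004950 − j0.001033) S
|Y| = 0.001146 S → |Z| = 1/|Y| = 872.7 Ω, ∠Z = −∠Y = 64.40°

872.7 Ω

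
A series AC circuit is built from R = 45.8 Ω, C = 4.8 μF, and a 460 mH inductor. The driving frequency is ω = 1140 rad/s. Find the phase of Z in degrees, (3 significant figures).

X_L = ωL = 524 Ω
X_C = 1/(ωC) = 183 Ω
Net reactance X = X_L − X_C = 342 Ω
Z = 45.8 + j342 Ω
|Z| = √(45.8² + 342²) = 345 Ω
∠Z = arctan(342/45.8) = 82.4°

82.4°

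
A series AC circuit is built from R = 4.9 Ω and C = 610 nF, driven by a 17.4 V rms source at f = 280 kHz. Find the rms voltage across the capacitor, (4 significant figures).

3.251 V

ω = 2πf = 1.759e+06 rad/s
X_C = 1/(ωC) = 0.9318 Ω
Z = 4.900 − j0.9318 Ω
|Z| = √(4.900² + 0.9318²) = 4.988 Ω
I = V/|Z| = 3.489 A
V_C = I·|Z_C| = 3.489 × 0.9318 = 3.251 V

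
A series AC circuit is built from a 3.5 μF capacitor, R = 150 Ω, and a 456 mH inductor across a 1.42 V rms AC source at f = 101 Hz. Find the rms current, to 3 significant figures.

6.46 mA

ω = 2πf = 634.6 rad/s
X_L = ωL = 289 Ω
X_C = 1/(ωC) = 450 Ω
Net reactance X = X_L − X_C = -161 Ω
Z = 150 − j161 Ω
|Z| = √(150² + 161²) = 220 Ω
I = V/|Z| = 1.42/220 = 6.46 mA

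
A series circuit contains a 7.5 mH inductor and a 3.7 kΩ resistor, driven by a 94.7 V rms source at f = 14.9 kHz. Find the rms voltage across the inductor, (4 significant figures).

17.66 V

ω = 2πf = 93620 rad/s
X_L = ωL = 702.1 Ω
Z = 3700 + j702.1 Ω
|Z| = √(3700² + 702.1²) = 3766 Ω
I = V/|Z| = 25.15 mA
V_L = I·|Z_L| = 0.02515 × 702.1 = 17.66 V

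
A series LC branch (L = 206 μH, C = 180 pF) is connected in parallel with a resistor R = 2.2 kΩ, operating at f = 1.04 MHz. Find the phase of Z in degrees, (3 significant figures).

77.3°

ω = 2πf = 6.535e+06 rad/s
X_L = ωL = 1350 Ω
X_C = 1/(ωC) = 850 Ω
Branch 1: Z₁ = R = 2200 Ω
Branch 2 (series LC): Z₂ = j(X_L − X_C) = j496 Ω
Parallel: Z = Z₁Z₂/(Z₁+Z₂), |Z| = 484 Ω, ∠Z = 77.3°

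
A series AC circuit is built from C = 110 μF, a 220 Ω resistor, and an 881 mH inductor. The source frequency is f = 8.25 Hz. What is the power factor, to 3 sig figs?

0.861

ω = 2πf = 51.84 rad/s
X_L = ωL = 45.7 Ω
X_C = 1/(ωC) = 175 Ω
Net reactance X = X_L − X_C = -130 Ω
Z = 220 − j130 Ω
|Z| = √(220² + 130²) = 255 Ω
∠Z = arctan(-130/220) = -30.5°
cos φ = cos(-30.5°) = 0.861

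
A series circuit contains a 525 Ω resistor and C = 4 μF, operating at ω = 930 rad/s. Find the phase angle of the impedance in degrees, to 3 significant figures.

X_C = 1/(ωC) = 269 Ω
Z = 525 − j269 Ω
|Z| = √(525² + 269²) = 590 Ω
∠Z = arctan(-269/525) = -27.1°

-27.1°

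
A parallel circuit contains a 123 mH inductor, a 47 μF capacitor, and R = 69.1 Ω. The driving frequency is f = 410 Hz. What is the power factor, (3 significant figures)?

ω = 2πf = 2576 rad/s
X_L = ωL = 317 Ω
X_C = 1/(ωC) = 8.26 Ω
Parallel: admittances add. Y = 1/R + 1/(jωL) + jωC
Y = (0.0145 + j0.118) S
|Y| = 0.119 S → |Z| = 1/|Y| = 8.42 Ω, ∠Z = −∠Y = -83.0°
cos φ = cos(-83.0°) = 0.122

0.122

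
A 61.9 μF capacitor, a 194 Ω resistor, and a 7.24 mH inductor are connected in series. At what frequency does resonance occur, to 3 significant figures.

ω₀ = 1/√(LC) = 1/√(0.00724 × 6.19e-05) = 1494 rad/s
f₀ = ω₀/(2π) = 238 Hz

238 Hz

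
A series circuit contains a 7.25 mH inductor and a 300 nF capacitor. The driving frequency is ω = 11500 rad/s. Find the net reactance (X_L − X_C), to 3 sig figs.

-206 Ω

X_L = ωL = 83.4 Ω
X_C = 1/(ωC) = 290 Ω
X = 83.4 − 290 = -206 Ω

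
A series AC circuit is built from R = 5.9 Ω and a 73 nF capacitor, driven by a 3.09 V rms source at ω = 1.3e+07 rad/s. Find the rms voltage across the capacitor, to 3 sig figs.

X_C = 1/(ωC) = 1.05 Ω
Z = 5.90 − j1.05 Ω
|Z| = √(5.90² + 1.05²) = 5.99 Ω
I = V/|Z| = 516 mA
V_C = I·|Z_C| = 0.516 × 1.05 = 0.543 V

0.543 V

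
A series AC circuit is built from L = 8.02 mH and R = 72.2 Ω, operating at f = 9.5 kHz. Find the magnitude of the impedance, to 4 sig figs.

ω = 2πf = 59690 rad/s
X_L = ωL = 478.7 Ω
Z = 72.20 + j478.7 Ω
|Z| = √(72.20² + 478.7²) = 484.1 Ω

484.1 Ω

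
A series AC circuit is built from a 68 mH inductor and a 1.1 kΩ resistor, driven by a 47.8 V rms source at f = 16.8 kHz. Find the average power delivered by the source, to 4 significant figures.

47.66 mW

ω = 2πf = 105600 rad/s
X_L = ωL = 7178 Ω
Z = 1100 + j7178 Ω
|Z| = √(1100² + 7178²) = 7262 Ω
∠Z = arctan(7178/1100) = 81.29°
I = V/|Z| = 6.582 mA
P = VI cos φ = 47.8 × 0.006582 × cos(81.29°) = 47.66 mW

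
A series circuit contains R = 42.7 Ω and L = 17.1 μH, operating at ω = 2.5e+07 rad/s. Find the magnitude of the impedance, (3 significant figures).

430 Ω

X_L = ωL = 428 Ω
Z = 42.7 + j428 Ω
|Z| = √(42.7² + 428²) = 430 Ω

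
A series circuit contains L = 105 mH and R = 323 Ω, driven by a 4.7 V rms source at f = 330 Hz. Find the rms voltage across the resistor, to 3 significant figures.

3.90 V

ω = 2πf = 2073 rad/s
X_L = ωL = 218 Ω
Z = 323 + j218 Ω
|Z| = √(323² + 218²) = 390 Ω
I = V/|Z| = 12.1 mA
V_R = I·|Z_R| = 0.0121 × 323 = 3.90 V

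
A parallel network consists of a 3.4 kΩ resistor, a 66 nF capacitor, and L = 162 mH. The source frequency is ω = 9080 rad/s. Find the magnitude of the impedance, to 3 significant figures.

3280 Ω

X_L = ωL = 1470 Ω
X_C = 1/(ωC) = 1670 Ω
Parallel: admittances add. Y = 1/R + 1/(jωL) + jωC
Y = (0.000294 − j8.05e-05) S
|Y| = 0.000305 S → |Z| = 1/|Y| = 3280 Ω, ∠Z = −∠Y = 15.3°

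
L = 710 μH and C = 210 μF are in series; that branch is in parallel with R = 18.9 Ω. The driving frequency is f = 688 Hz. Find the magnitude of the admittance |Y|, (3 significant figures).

511 mS

ω = 2πf = 4323 rad/s
X_L = ωL = 3.07 Ω
X_C = 1/(ωC) = 1.10 Ω
Branch 1: Z₁ = R = 18.9 Ω
Branch 2 (series LC): Z₂ = j(X_L − X_C) = j1.97 Ω
Parallel: Z = Z₁Z₂/(Z₁+Z₂), |Z| = 1.96 Ω, ∠Z = 84.1°
|Y| = 1/|Z| = 511 mS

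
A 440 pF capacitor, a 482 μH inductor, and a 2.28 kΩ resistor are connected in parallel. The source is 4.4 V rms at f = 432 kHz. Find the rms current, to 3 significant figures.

ω = 2πf = 2.714e+06 rad/s
X_L = ωL = 1310 Ω
X_C = 1/(ωC) = 837 Ω
Parallel: admittances add. Y = 1/R + 1/(jωL) + jωC
Y = (0.000439 + j0.000430) S
|Y| = 0.000614 S → |Z| = 1/|Y| = 1630 Ω, ∠Z = −∠Y = -44.4°
I = V/|Z| = 4.4/1630 = 2.70 mA

2.70 mA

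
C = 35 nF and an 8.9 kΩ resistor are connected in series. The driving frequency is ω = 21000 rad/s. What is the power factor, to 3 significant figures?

X_C = 1/(ωC) = 1360 Ω
Z = 8900 − j1360 Ω
|Z| = √(8900² + 1360²) = 9000 Ω
∠Z = arctan(-1360/8900) = -8.69°
cos φ = cos(-8.69°) = 0.989

0.989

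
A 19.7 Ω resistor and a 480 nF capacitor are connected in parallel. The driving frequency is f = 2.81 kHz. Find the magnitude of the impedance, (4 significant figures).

ω = 2πf = 17660 rad/s
X_C = 1/(ωC) = 118.0 Ω
Parallel: admittances add. Y = 1/R + jωC
Y = (0.05076 + j0.008475) S
|Y| = 0.05146 S → |Z| = 1/|Y| = 19.43 Ω, ∠Z = −∠Y = -9.478°

19.43 Ω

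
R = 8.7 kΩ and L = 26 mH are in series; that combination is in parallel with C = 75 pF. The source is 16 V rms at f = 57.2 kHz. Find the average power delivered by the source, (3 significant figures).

13.7 mW

ω = 2πf = 359400 rad/s
X_L = ωL = 9340 Ω
X_C = 1/(ωC) = 37100 Ω
Branch 1 (R+jX_L): Z₁ = 8700 + j9340 Ω, |Z₁| = 12800 Ω
Branch 2 (−jX_C): Z₂ = −j37100 Ω
Parallel: Z = Z₁Z₂/(Z₁+Z₂), |Z| = 16300 Ω, ∠Z = 29.6°
I = V/|Z| = 983 μA
P = VI cos φ = 16 × 0.000983 × cos(29.6°) = 13.7 mW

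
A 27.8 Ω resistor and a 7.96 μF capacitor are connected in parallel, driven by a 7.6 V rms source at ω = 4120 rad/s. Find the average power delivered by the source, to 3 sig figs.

2.08 W

X_C = 1/(ωC) = 30.5 Ω
Parallel: admittances add. Y = 1/R + jωC
Y = (0.0360 + j0.0328) S
|Y| = 0.0487 S → |Z| = 1/|Y| = 20.5 Ω, ∠Z = −∠Y = -42.4°
I = V/|Z| = 370 mA
P = VI cos φ = 7.6 × 0.370 × cos(-42.4°) = 2.08 W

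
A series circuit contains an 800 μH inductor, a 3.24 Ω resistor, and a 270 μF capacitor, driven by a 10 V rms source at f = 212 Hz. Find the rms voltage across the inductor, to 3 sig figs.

ω = 2πf = 1332 rad/s
X_L = ωL = 1.07 Ω
X_C = 1/(ωC) = 2.78 Ω
Net reactance X = X_L − X_C = -1.71 Ω
Z = 3.24 − j1.71 Ω
|Z| = √(3.24² + 1.71²) = 3.67 Ω
I = V/|Z| = 2.73 A
V_L = I·|Z_L| = 2.73 × 1.07 = 2.91 V

2.91 V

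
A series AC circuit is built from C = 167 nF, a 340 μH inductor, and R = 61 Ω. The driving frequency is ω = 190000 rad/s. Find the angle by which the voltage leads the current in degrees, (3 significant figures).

X_L = ωL = 64.6 Ω
X_C = 1/(ωC) = 31.5 Ω
Net reactance X = X_L − X_C = 33.1 Ω
Z = 61.0 + j33.1 Ω
|Z| = √(61.0² + 33.1²) = 69.4 Ω
∠Z = arctan(33.1/61.0) = 28.5°

28.5°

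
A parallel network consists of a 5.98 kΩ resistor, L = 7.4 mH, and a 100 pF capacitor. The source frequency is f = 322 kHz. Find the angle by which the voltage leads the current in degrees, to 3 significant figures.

ω = 2πf = 2.023e+06 rad/s
X_L = ωL = 15000 Ω
X_C = 1/(ωC) = 4940 Ω
Parallel: admittances add. Y = 1/R + 1/(jωL) + jωC
Y = (0.000167 + j0.000136) S
|Y| = 0.000215 S → |Z| = 1/|Y| = 4650 Ω, ∠Z = −∠Y = -39.0°

-39.0°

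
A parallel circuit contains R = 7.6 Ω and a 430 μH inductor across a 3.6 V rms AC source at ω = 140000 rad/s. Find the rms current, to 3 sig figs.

X_L = ωL = 60.2 Ω
Parallel: admittances add. Y = 1/R + 1/(jωL)
Y = (0.132 − j0.0166) S
|Y| = 0.133 S → |Z| = 1/|Y| = 7.54 Ω, ∠Z = −∠Y = 7.20°
I = V/|Z| = 3.6/7.54 = 477 mA

477 mA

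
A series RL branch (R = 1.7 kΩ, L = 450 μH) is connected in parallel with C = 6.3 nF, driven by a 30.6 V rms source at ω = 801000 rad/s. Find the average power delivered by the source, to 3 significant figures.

X_L = ωL = 360 Ω
X_C = 1/(ωC) = 198 Ω
Branch 1 (R+jX_L): Z₁ = 1700 + j360 Ω, |Z₁| = 1740 Ω
Branch 2 (−jX_C): Z₂ = −j198 Ω
Parallel: Z = Z₁Z₂/(Z₁+Z₂), |Z| = 202 Ω, ∠Z = -83.5°
I = V/|Z| = 152 mA
P = VI cos φ = 30.6 × 0.152 × cos(-83.5°) = 527 mW

527 mW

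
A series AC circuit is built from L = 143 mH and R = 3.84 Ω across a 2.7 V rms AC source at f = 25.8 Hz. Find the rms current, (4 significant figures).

ω = 2πf = 162.1 rad/s
X_L = ωL = 23.18 Ω
Z = 3.840 + j23.18 Ω
|Z| = √(3.840² + 23.18²) = 23.50 Ω
I = V/|Z| = 2.7/23.50 = 114.9 mA

114.9 mA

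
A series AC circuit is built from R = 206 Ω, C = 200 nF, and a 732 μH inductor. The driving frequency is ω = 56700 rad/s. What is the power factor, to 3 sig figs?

X_L = ωL = 41.5 Ω
X_C = 1/(ωC) = 88.2 Ω
Net reactance X = X_L − X_C = -46.7 Ω
Z = 206 − j46.7 Ω
|Z| = √(206² + 46.7²) = 211 Ω
∠Z = arctan(-46.7/206) = -12.8°
cos φ = cos(-12.8°) = 0.975

0.975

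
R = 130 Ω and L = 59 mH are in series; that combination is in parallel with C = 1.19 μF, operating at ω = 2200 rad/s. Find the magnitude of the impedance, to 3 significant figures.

247 Ω

X_L = ωL = 130 Ω
X_C = 1/(ωC) = 382 Ω
Branch 1 (R+jX_L): Z₁ = 130 + j130 Ω, |Z₁| = 184 Ω
Branch 2 (−jX_C): Z₂ = −j382 Ω
Parallel: Z = Z₁Z₂/(Z₁+Z₂), |Z| = 247 Ω, ∠Z = 17.7°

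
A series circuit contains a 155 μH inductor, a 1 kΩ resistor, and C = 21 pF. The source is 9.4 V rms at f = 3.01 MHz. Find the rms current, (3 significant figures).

ω = 2πf = 1.891e+07 rad/s
X_L = ωL = 2930 Ω
X_C = 1/(ωC) = 2520 Ω
Net reactance X = X_L − X_C = 414 Ω
Z = 1000 + j414 Ω
|Z| = √(1000² + 414²) = 1080 Ω
I = V/|Z| = 9.4/1080 = 8.69 mA

8.69 mA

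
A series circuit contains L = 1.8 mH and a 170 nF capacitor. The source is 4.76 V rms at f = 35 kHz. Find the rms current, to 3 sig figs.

12.9 mA

ω = 2πf = 219900 rad/s
X_L = ωL = 396 Ω
X_C = 1/(ωC) = 26.7 Ω
Net reactance X = X_L − X_C = 369 Ω
Z = j369 Ω
|Z| = √(0² + 369²) = 369 Ω
I = V/|Z| = 4.76/369 = 12.9 mA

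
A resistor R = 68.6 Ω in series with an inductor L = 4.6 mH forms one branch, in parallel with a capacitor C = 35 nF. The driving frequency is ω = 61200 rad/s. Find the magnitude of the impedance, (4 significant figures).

684.5 Ω

X_L = ωL = 281.5 Ω
X_C = 1/(ωC) = 466.9 Ω
Branch 1 (R+jX_L): Z₁ = 68.60 + j281.5 Ω, |Z₁| = 289.8 Ω
Branch 2 (−jX_C): Z₂ = −j466.9 Ω
Parallel: Z = Z₁Z₂/(Z₁+Z₂), |Z| = 684.5 Ω, ∠Z = 55.99°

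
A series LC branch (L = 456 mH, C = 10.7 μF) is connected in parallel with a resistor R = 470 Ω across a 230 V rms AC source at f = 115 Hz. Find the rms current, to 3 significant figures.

1.25 A

ω = 2πf = 722.6 rad/s
X_L = ωL = 329 Ω
X_C = 1/(ωC) = 129 Ω
Branch 1: Z₁ = R = 470 Ω
Branch 2 (series LC): Z₂ = j(X_L − X_C) = j200 Ω
Parallel: Z = Z₁Z₂/(Z₁+Z₂), |Z| = 184 Ω, ∠Z = 66.9°
I = V/|Z| = 230/184 = 1.25 A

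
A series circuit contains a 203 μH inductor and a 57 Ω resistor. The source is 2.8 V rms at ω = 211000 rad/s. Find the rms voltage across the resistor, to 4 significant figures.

2.238 V

X_L = ωL = 42.83 Ω
Z = 57.00 + j42.83 Ω
|Z| = √(57.00² + 42.83²) = 71.30 Ω
I = V/|Z| = 39.27 mA
V_R = I·|Z_R| = 0.03927 × 57.00 = 2.238 V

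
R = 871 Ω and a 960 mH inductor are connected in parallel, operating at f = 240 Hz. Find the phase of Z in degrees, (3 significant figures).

ω = 2πf = 1508 rad/s
X_L = ωL = 1450 Ω
Parallel: admittances add. Y = 1/R + 1/(jωL)
Y = (0.00115 − j0.000691) S
|Y| = 0.00134 S → |Z| = 1/|Y| = 746 Ω, ∠Z = −∠Y = 31.0°

31.0°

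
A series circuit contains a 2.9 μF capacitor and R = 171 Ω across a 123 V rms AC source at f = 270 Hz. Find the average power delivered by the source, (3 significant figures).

36.7 W

ω = 2πf = 1696 rad/s
X_C = 1/(ωC) = 203 Ω
Z = 171 − j203 Ω
|Z| = √(171² + 203²) = 266 Ω
∠Z = arctan(-203/171) = -49.9°
I = V/|Z| = 463 mA
P = VI cos φ = 123 × 0.463 × cos(-49.9°) = 36.7 W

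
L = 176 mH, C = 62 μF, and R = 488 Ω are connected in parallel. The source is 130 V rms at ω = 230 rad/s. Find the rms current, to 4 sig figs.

1.384 A

X_L = ωL = 40.48 Ω
X_C = 1/(ωC) = 70.13 Ω
Parallel: admittances add. Y = 1/R + 1/(jωL) + jωC
Y = (0.002049 − j0.01044) S
|Y| = 0.01064 S → |Z| = 1/|Y| = 93.96 Ω, ∠Z = −∠Y = 78.90°
I = V/|Z| = 130/93.96 = 1.384 A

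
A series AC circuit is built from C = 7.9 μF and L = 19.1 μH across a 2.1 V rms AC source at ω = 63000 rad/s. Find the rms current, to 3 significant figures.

X_L = ωL = 1.20 Ω
X_C = 1/(ωC) = 2.01 Ω
Net reactance X = X_L − X_C = -0.806 Ω
Z = − j0.806 Ω
|Z| = √(0² + 0.806²) = 0.806 Ω
I = V/|Z| = 2.1/0.806 = 2.61 A

2.61 A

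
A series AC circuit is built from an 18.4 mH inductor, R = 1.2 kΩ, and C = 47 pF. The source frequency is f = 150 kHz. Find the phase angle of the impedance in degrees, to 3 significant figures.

-77.1°

ω = 2πf = 942500 rad/s
X_L = ωL = 17300 Ω
X_C = 1/(ωC) = 22600 Ω
Net reactance X = X_L − X_C = -5230 Ω
Z = 1200 − j5230 Ω
|Z| = √(1200² + 5230²) = 5370 Ω
∠Z = arctan(-5230/1200) = -77.1°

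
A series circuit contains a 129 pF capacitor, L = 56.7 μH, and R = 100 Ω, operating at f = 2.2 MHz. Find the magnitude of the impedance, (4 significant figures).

ω = 2πf = 1.382e+07 rad/s
X_L = ωL = 783.8 Ω
X_C = 1/(ωC) = 560.8 Ω
Net reactance X = X_L − X_C = 223.0 Ω
Z = 100.0 + j223.0 Ω
|Z| = √(100.0² + 223.0²) = 244.4 Ω

244.4 Ω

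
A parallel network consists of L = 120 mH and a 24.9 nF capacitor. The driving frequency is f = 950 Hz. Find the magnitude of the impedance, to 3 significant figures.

ω = 2πf = 5969 rad/s
X_L = ωL = 716 Ω
X_C = 1/(ωC) = 6730 Ω
Parallel: admittances add. Y = 1/(jωL) + jωC
Y = (0 − j0.00125) S
|Y| = 0.00125 S → |Z| = 1/|Y| = 802 Ω, ∠Z = −∠Y = 90.0°

802 Ω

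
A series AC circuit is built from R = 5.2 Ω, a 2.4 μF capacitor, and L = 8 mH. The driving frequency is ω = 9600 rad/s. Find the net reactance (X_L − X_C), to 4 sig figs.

X_L = ωL = 76.80 Ω
X_C = 1/(ωC) = 43.40 Ω
X = 76.80 − 43.40 = 33.40 Ω

33.40 Ω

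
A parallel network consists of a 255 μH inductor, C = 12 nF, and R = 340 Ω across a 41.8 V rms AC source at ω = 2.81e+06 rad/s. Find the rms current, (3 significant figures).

X_L = ωL = 717 Ω
X_C = 1/(ωC) = 29.7 Ω
Parallel: admittances add. Y = 1/R + 1/(jωL) + jωC
Y = (0.00294 + j0.0323) S
|Y| = 0.0325 S → |Z| = 1/|Y| = 30.8 Ω, ∠Z = −∠Y = -84.8°
I = V/|Z| = 41.8/30.8 = 1.36 A

1.36 A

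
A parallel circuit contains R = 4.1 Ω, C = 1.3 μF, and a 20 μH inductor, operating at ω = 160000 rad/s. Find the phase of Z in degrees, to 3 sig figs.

23.2°

X_L = ωL = 3.20 Ω
X_C = 1/(ωC) = 4.81 Ω
Parallel: admittances add. Y = 1/R + 1/(jωL) + jωC
Y = (0.244 − j0.104) S
|Y| = 0.265 S → |Z| = 1/|Y| = 3.77 Ω, ∠Z = −∠Y = 23.2°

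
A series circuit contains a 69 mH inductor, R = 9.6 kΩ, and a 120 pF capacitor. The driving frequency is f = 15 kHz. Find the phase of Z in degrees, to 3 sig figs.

-83.3°

ω = 2πf = 94250 rad/s
X_L = ωL = 6500 Ω
X_C = 1/(ωC) = 88400 Ω
Net reactance X = X_L − X_C = -81900 Ω
Z = 9600 − j81900 Ω
|Z| = √(9600² + 81900²) = 82500 Ω
∠Z = arctan(-81900/9600) = -83.3°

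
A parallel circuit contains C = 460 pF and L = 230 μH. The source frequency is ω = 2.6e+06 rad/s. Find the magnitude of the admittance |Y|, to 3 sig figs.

X_L = ωL = 598 Ω
X_C = 1/(ωC) = 836 Ω
Parallel: admittances add. Y = 1/(jωL) + jωC
Y = (0 − j0.000476) S
|Y| = 0.000476 S → |Z| = 1/|Y| = 2100 Ω, ∠Z = −∠Y = 90.0°

476 μS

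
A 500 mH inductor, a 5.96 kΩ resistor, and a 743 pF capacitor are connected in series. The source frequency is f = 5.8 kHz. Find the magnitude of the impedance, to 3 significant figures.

19600 Ω

ω = 2πf = 36440 rad/s
X_L = ωL = 18200 Ω
X_C = 1/(ωC) = 36900 Ω
Net reactance X = X_L − X_C = -18700 Ω
Z = 5960 − j18700 Ω
|Z| = √(5960² + 18700²) = 19600 Ω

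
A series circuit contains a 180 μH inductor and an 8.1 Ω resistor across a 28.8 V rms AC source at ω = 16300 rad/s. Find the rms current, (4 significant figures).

3.343 A

X_L = ωL = 2.934 Ω
Z = 8.100 + j2.934 Ω
|Z| = √(8.100² + 2.934²) = 8.615 Ω
I = V/|Z| = 28.8/8.615 = 3.343 A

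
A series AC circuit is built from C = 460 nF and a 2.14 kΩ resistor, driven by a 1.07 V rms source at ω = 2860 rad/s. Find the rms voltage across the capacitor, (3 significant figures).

0.358 V

X_C = 1/(ωC) = 760 Ω
Z = 2140 − j760 Ω
|Z| = √(2140² + 760²) = 2270 Ω
I = V/|Z| = 471 μA
V_C = I·|Z_C| = 0.000471 × 760 = 0.358 V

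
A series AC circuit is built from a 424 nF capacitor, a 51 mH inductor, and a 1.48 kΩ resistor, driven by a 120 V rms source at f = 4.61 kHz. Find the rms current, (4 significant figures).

ω = 2πf = 28970 rad/s
X_L = ωL = 1477 Ω
X_C = 1/(ωC) = 81.42 Ω
Net reactance X = X_L − X_C = 1396 Ω
Z = 1480 + j1396 Ω
|Z| = √(1480² + 1396²) = 2034 Ω
I = V/|Z| = 120/2034 = 58.99 mA

58.99 mA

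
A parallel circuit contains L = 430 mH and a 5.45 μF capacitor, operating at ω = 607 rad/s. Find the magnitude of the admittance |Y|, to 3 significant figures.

523 μS

X_L = ωL = 261 Ω
X_C = 1/(ωC) = 302 Ω
Parallel: admittances add. Y = 1/(jωL) + jωC
Y = (0 − j0.000523) S
|Y| = 0.000523 S → |Z| = 1/|Y| = 1910 Ω, ∠Z = −∠Y = 90.0°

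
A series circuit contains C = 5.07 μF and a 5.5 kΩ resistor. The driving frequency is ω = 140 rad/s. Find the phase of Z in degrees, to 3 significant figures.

X_C = 1/(ωC) = 1410 Ω
Z = 5500 − j1410 Ω
|Z| = √(5500² + 1410²) = 5680 Ω
∠Z = arctan(-1410/5500) = -14.4°

-14.4°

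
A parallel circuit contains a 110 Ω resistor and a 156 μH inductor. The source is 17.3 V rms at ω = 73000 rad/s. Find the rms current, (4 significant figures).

X_L = ωL = 11.39 Ω
Parallel: admittances add. Y = 1/R + 1/(jωL)
Y = (0.009091 − j0.08781) S
|Y| = 0.08828 S → |Z| = 1/|Y| = 11.33 Ω, ∠Z = −∠Y = 84.09°
I = V/|Z| = 17.3/11.33 = 1.527 A

1.527 A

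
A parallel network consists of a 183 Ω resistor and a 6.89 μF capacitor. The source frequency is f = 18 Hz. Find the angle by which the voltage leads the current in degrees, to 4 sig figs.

ω = 2πf = 113.1 rad/s
X_C = 1/(ωC) = 1283 Ω
Parallel: admittances add. Y = 1/R + jωC
Y = (0.005464 + j0.0007792) S
|Y| = 0.005520 S → |Z| = 1/|Y| = 181.2 Ω, ∠Z = −∠Y = -8.116°

-8.116°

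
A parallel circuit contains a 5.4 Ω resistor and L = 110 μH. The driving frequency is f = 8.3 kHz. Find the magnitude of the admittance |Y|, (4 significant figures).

ω = 2πf = 52150 rad/s
X_L = ωL = 5.737 Ω
Parallel: admittances add. Y = 1/R + 1/(jωL)
Y = (0.1852 − j0.1743) S
|Y| = 0.2543 S → |Z| = 1/|Y| = 3.932 Ω, ∠Z = −∠Y = 43.27°

254.3 mS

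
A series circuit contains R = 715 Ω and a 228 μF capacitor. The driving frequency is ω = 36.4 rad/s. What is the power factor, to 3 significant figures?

X_C = 1/(ωC) = 120 Ω
Z = 715 − j120 Ω
|Z| = √(715² + 120²) = 725 Ω
∠Z = arctan(-120/715) = -9.57°
cos φ = cos(-9.57°) = 0.986

0.986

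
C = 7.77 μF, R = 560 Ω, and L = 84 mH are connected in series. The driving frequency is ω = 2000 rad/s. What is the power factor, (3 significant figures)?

X_L = ωL = 168 Ω
X_C = 1/(ωC) = 64.4 Ω
Net reactance X = X_L − X_C = 104 Ω
Z = 560 + j104 Ω
|Z| = √(560² + 104²) = 570 Ω
∠Z = arctan(104/560) = 10.5°
cos φ = cos(10.5°) = 0.983

0.983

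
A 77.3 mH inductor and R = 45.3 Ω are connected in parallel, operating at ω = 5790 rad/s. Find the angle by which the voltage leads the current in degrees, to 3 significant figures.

5.78°

X_L = ωL = 448 Ω
Parallel: admittances add. Y = 1/R + 1/(jωL)
Y = (0.0221 − j0.00223) S
|Y| = 0.0222 S → |Z| = 1/|Y| = 45.1 Ω, ∠Z = −∠Y = 5.78°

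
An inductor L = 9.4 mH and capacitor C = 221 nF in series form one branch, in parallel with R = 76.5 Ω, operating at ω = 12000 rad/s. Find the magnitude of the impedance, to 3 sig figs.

X_L = ωL = 113 Ω
X_C = 1/(ωC) = 377 Ω
Branch 1: Z₁ = R = 76.5 Ω
Branch 2 (series LC): Z₂ = j(X_L − X_C) = −j264 Ω
Parallel: Z = Z₁Z₂/(Z₁+Z₂), |Z| = 73.5 Ω, ∠Z = -16.1°

73.5 Ω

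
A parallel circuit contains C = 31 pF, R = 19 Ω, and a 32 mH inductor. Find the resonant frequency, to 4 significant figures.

159.8 kHz

ω₀ = 1/√(LC) = 1/√(0.032 × 3.1e-11) = 1.004e+06 rad/s
f₀ = ω₀/(2π) = 159.8 kHz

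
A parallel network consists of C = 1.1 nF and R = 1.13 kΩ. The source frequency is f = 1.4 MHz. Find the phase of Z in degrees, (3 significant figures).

ω = 2πf = 8.796e+06 rad/s
X_C = 1/(ωC) = 103 Ω
Parallel: admittances add. Y = 1/R + jωC
Y = (0.000885 + j0.00968) S
|Y| = 0.00972 S → |Z| = 1/|Y| = 103 Ω, ∠Z = −∠Y = -84.8°

-84.8°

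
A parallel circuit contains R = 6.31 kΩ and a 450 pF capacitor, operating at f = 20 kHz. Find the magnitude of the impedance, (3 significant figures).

5940 Ω

ω = 2πf = 125700 rad/s
X_C = 1/(ωC) = 17700 Ω
Parallel: admittances add. Y = 1/R + jωC
Y = (0.000158 + j5.65e-05) S
|Y| = 0.000168 S → |Z| = 1/|Y| = 5940 Ω, ∠Z = −∠Y = -19.6°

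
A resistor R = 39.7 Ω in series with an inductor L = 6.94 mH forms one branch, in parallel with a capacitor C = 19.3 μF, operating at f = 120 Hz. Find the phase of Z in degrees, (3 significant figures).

ω = 2πf = 754.0 rad/s
X_L = ωL = 5.23 Ω
X_C = 1/(ωC) = 68.7 Ω
Branch 1 (R+jX_L): Z₁ = 39.7 + j5.23 Ω, |Z₁| = 40.0 Ω
Branch 2 (−jX_C): Z₂ = −j68.7 Ω
Parallel: Z = Z₁Z₂/(Z₁+Z₂), |Z| = 36.8 Ω, ∠Z = -24.5°

-24.5°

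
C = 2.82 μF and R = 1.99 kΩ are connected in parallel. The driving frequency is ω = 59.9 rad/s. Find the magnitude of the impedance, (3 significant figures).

X_C = 1/(ωC) = 5920 Ω
Parallel: admittances add. Y = 1/R + jωC
Y = (0.000503 + j0.000169) S
|Y| = 0.000530 S → |Z| = 1/|Y| = 1890 Ω, ∠Z = −∠Y = -18.6°

1890 Ω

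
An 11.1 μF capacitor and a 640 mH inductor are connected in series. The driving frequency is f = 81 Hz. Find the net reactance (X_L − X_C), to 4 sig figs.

148.7 Ω

ω = 2πf = 508.9 rad/s
X_L = ωL = 325.7 Ω
X_C = 1/(ωC) = 177.0 Ω
X = 325.7 − 177.0 = 148.7 Ω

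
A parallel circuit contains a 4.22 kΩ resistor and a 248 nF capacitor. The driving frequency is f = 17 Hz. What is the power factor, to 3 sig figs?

0.994

ω = 2πf = 106.8 rad/s
X_C = 1/(ωC) = 37800 Ω
Parallel: admittances add. Y = 1/R + jωC
Y = (0.000237 + j2.65e-05) S
|Y| = 0.000238 S → |Z| = 1/|Y| = 4190 Ω, ∠Z = −∠Y = -6.38°
cos φ = cos(-6.38°) = 0.994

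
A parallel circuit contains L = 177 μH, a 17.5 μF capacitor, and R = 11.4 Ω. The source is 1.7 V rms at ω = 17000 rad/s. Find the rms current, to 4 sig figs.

160.5 mA

X_L = ωL = 3.009 Ω
X_C = 1/(ωC) = 3.361 Ω
Parallel: admittances add. Y = 1/R + 1/(jωL) + jωC
Y = (0.08772 − j0.03484) S
|Y| = 0.09438 S → |Z| = 1/|Y| = 10.60 Ω, ∠Z = −∠Y = 21.66°
I = V/|Z| = 1.7/10.60 = 160.5 mA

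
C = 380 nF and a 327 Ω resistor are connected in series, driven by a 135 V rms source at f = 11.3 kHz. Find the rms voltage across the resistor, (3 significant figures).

ω = 2πf = 71000 rad/s
X_C = 1/(ωC) = 37.1 Ω
Z = 327 − j37.1 Ω
|Z| = √(327² + 37.1²) = 329 Ω
I = V/|Z| = 410 mA
V_R = I·|Z_R| = 0.410 × 327 = 134 V

134 V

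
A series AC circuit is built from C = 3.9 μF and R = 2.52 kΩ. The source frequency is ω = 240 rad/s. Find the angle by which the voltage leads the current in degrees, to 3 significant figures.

X_C = 1/(ωC) = 1070 Ω
Z = 2520 − j1070 Ω
|Z| = √(2520² + 1070²) = 2740 Ω
∠Z = arctan(-1070/2520) = -23.0°

-23.0°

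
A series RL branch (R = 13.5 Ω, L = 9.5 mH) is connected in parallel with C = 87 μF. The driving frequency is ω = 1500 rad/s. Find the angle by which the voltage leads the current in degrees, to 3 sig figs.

X_L = ωL = 14.2 Ω
X_C = 1/(ωC) = 7.66 Ω
Branch 1 (R+jX_L): Z₁ = 13.5 + j14.2 Ω, |Z₁| = 19.6 Ω
Branch 2 (−jX_C): Z₂ = −j7.66 Ω
Parallel: Z = Z₁Z₂/(Z₁+Z₂), |Z| = 10.0 Ω, ∠Z = -69.5°

-69.5°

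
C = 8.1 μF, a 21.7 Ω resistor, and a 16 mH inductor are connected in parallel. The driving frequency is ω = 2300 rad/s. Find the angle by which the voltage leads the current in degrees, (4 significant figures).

10.50°

X_L = ωL = 36.80 Ω
X_C = 1/(ωC) = 53.68 Ω
Parallel: admittances add. Y = 1/R + 1/(jωL) + jωC
Y = (0.04608 − j0.008544) S
|Y| = 0.04687 S → |Z| = 1/|Y| = 21.34 Ω, ∠Z = −∠Y = 10.50°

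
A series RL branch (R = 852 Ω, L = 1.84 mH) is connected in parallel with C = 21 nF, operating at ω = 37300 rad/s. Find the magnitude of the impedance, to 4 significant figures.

X_L = ωL = 68.63 Ω
X_C = 1/(ωC) = 1277 Ω
Branch 1 (R+jX_L): Z₁ = 852.0 + j68.63 Ω, |Z₁| = 854.8 Ω
Branch 2 (−jX_C): Z₂ = −j1277 Ω
Parallel: Z = Z₁Z₂/(Z₁+Z₂), |Z| = 738.2 Ω, ∠Z = -30.59°

738.2 Ω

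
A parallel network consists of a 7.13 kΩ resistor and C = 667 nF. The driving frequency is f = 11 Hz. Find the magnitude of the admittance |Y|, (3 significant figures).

148 μS

ω = 2πf = 69.12 rad/s
X_C = 1/(ωC) = 21700 Ω
Parallel: admittances add. Y = 1/R + jωC
Y = (0.000140 + j4.61e-05) S
|Y| = 0.000148 S → |Z| = 1/|Y| = 6770 Ω, ∠Z = −∠Y = -18.2°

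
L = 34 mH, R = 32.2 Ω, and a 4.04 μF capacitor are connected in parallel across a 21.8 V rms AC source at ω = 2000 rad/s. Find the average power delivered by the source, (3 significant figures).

X_L = ωL = 68.0 Ω
X_C = 1/(ωC) = 124 Ω
Parallel: admittances add. Y = 1/R + 1/(jωL) + jωC
Y = (0.0311 − j0.00663) S
|Y| = 0.0318 S → |Z| = 1/|Y| = 31.5 Ω, ∠Z = −∠Y = 12.0°
I = V/|Z| = 692 mA
P = VI cos φ = 21.8 × 0.692 × cos(12.0°) = 14.8 W

14.8 W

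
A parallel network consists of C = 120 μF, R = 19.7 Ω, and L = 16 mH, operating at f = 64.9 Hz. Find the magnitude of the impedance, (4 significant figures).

ω = 2πf = 407.8 rad/s
X_L = ωL = 6.524 Ω
X_C = 1/(ωC) = 20.44 Ω
Parallel: admittances add. Y = 1/R + 1/(jωL) + jωC
Y = (0.05076 − j0.1043) S
|Y| = 0.1160 S → |Z| = 1/|Y| = 8.619 Ω, ∠Z = −∠Y = 64.06°

8.619 Ω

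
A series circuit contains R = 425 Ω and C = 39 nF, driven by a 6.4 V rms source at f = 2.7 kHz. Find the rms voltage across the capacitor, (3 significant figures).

6.16 V

ω = 2πf = 16960 rad/s
X_C = 1/(ωC) = 1510 Ω
Z = 425 − j1510 Ω
|Z| = √(425² + 1510²) = 1570 Ω
I = V/|Z| = 4.08 mA
V_C = I·|Z_C| = 0.00408 × 1510 = 6.16 V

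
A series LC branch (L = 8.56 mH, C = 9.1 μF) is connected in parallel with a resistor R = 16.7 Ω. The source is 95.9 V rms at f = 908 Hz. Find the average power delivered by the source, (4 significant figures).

550.7 W

ω = 2πf = 5705 rad/s
X_L = ωL = 48.84 Ω
X_C = 1/(ωC) = 19.26 Ω
Branch 1: Z₁ = R = 16.70 Ω
Branch 2 (series LC): Z₂ = j(X_L − X_C) = j29.57 Ω
Parallel: Z = Z₁Z₂/(Z₁+Z₂), |Z| = 14.54 Ω, ∠Z = 29.45°
I = V/|Z| = 6.595 A
P = VI cos φ = 95.9 × 6.595 × cos(29.45°) = 550.7 W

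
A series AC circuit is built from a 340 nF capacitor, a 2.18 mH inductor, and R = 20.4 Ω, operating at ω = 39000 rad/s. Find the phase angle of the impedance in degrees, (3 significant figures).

X_L = ωL = 85.0 Ω
X_C = 1/(ωC) = 75.4 Ω
Net reactance X = X_L − X_C = 9.61 Ω
Z = 20.4 + j9.61 Ω
|Z| = √(20.4² + 9.61²) = 22.5 Ω
∠Z = arctan(9.61/20.4) = 25.2°

25.2°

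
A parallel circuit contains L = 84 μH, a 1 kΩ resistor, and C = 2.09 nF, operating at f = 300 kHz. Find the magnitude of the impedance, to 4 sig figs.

387.9 Ω

ω = 2πf = 1.885e+06 rad/s
X_L = ωL = 158.3 Ω
X_C = 1/(ωC) = 253.8 Ω
Parallel: admittances add. Y = 1/R + 1/(jωL) + jωC
Y = (0.001000 − j0.002376) S
|Y| = 0.002578 S → |Z| = 1/|Y| = 387.9 Ω, ∠Z = −∠Y = 67.18°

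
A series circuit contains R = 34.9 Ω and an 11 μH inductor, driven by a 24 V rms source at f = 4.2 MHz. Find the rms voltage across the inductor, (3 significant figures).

ω = 2πf = 2.639e+07 rad/s
X_L = ωL = 290 Ω
Z = 34.9 + j290 Ω
|Z| = √(34.9² + 290²) = 292 Ω
I = V/|Z| = 82.1 mA
V_L = I·|Z_L| = 0.0821 × 290 = 23.8 V

23.8 V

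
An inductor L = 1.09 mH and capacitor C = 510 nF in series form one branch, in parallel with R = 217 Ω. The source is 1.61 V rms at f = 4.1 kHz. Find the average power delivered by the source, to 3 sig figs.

ω = 2πf = 25760 rad/s
X_L = ωL = 28.1 Ω
X_C = 1/(ωC) = 76.1 Ω
Branch 1: Z₁ = R = 217 Ω
Branch 2 (series LC): Z₂ = j(X_L − X_C) = −j48.0 Ω
Parallel: Z = Z₁Z₂/(Z₁+Z₂), |Z| = 46.9 Ω, ∠Z = -77.5°
I = V/|Z| = 34.3 mA
P = VI cos φ = 1.61 × 0.0343 × cos(-77.5°) = 11.9 mW

11.9 mW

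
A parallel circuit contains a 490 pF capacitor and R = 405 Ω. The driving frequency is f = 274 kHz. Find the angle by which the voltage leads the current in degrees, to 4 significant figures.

-18.86°

ω = 2πf = 1.722e+06 rad/s
X_C = 1/(ωC) = 1185 Ω
Parallel: admittances add. Y = 1/R + jωC
Y = (0.002469 + j0.0008436) S
|Y| = 0.002609 S → |Z| = 1/|Y| = 383.2 Ω, ∠Z = −∠Y = -18.86°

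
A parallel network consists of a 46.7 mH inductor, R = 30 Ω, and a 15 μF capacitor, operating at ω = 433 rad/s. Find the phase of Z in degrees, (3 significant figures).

52.2°

X_L = ωL = 20.2 Ω
X_C = 1/(ωC) = 154 Ω
Parallel: admittances add. Y = 1/R + 1/(jωL) + jωC
Y = (0.0333 − j0.0430) S
|Y| = 0.0544 S → |Z| = 1/|Y| = 18.4 Ω, ∠Z = −∠Y = 52.2°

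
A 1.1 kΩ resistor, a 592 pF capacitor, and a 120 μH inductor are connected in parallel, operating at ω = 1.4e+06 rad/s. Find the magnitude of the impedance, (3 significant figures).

192 Ω

X_L = ωL = 168 Ω
X_C = 1/(ωC) = 1210 Ω
Parallel: admittances add. Y = 1/R + 1/(jωL) + jωC
Y = (0.000909 − j0.00512) S
|Y| = 0.00520 S → |Z| = 1/|Y| = 192 Ω, ∠Z = −∠Y = 79.9°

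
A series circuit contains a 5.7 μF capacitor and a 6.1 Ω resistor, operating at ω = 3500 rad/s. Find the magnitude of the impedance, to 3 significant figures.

X_C = 1/(ωC) = 50.1 Ω
Z = 6.10 − j50.1 Ω
|Z| = √(6.10² + 50.1²) = 50.5 Ω

50.5 Ω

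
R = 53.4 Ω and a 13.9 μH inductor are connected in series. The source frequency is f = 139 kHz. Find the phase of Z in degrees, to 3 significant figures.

ω = 2πf = 873400 rad/s
X_L = ωL = 12.1 Ω
Z = 53.4 + j12.1 Ω
|Z| = √(53.4² + 12.1²) = 54.8 Ω
∠Z = arctan(12.1/53.4) = 12.8°

12.8°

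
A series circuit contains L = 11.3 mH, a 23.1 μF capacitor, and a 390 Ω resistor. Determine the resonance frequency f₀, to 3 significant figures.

312 Hz

ω₀ = 1/√(LC) = 1/√(0.0113 × 2.31e-05) = 1957 rad/s
f₀ = ω₀/(2π) = 312 Hz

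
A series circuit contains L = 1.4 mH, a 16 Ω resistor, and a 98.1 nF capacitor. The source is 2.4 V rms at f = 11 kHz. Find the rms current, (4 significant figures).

ω = 2πf = 69120 rad/s
X_L = ωL = 96.76 Ω
X_C = 1/(ωC) = 147.5 Ω
Net reactance X = X_L − X_C = -50.73 Ω
Z = 16.00 − j50.73 Ω
|Z| = √(16.00² + 50.73²) = 53.19 Ω
I = V/|Z| = 2.4/53.19 = 45.12 mA

45.12 mA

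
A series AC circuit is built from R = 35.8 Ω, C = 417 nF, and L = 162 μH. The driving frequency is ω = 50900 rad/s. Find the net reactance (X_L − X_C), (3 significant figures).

-38.9 Ω

X_L = ωL = 8.25 Ω
X_C = 1/(ωC) = 47.1 Ω
X = 8.25 − 47.1 = -38.9 Ω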